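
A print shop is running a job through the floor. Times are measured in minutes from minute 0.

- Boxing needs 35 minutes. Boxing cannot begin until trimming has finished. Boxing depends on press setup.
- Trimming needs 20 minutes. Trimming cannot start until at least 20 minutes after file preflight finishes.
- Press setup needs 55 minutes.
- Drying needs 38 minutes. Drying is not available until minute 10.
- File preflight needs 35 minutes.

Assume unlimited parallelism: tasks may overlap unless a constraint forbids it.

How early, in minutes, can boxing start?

75

Press setup has no prerequisites, so it starts at minute 0 and finishes at minute 55.
File preflight can start immediately at minute 0; it finishes at minute 35.
Trimming cannot begin until file preflight (finishes minute 35, plus 20-minute gap → minute 55). It runs from minute 55 to 55 + 20 = minute 75.
Boxing waits on trimming (finishes minute 75); press setup (finishes minute 55). The latest of these is minute 75, which is the earliest boxing can start.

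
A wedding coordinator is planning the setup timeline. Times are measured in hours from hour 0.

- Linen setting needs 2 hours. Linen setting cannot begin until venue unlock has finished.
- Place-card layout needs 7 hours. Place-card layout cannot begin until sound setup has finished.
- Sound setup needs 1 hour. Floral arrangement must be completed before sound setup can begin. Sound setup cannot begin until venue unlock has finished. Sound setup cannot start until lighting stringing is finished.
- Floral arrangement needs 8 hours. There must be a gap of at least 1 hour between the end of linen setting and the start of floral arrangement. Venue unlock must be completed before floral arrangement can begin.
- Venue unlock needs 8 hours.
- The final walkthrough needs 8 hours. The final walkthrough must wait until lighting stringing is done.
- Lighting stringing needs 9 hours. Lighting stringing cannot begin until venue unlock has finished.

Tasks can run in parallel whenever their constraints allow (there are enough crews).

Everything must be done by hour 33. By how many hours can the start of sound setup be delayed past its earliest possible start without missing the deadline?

Nothing blocks venue unlock, so it runs from hour 0 to hour 8.
After venue unlock (finishes hour 8), lighting stringing can start at hour 8 and finishes at hour 17.
Linen setting waits on venue unlock (finishes hour 8), so it starts at hour 8 and finishes at 8 + 2 = hour 10.
Floral arrangement has to wait for linen setting (finishes hour 10, plus 1-hour gap → hour 11); venue unlock (finishes hour 8). The latest of these is hour 11, so floral arrangement runs hour 11 to 11 + 8 = hour 19.
Sound setup cannot start until floral arrangement (finishes hour 19); venue unlock (finishes hour 8); lighting stringing (finishes hour 17). The controlling bound is hour 19, so sound setup finishes at 19 + 1 = hour 20.

Working backward from the deadline:
To finish by hour 33, place-card layout (duration 7) must start no later than hour 26.
Sound setup feeds into place-card layout (must start by hour 26); so sound setup must finish by hour 26 and therefore start by hour 25.
So sound setup can start as early as hour 19 and as late as hour 25, giving 25 − 19 = 6 hours of slack.

6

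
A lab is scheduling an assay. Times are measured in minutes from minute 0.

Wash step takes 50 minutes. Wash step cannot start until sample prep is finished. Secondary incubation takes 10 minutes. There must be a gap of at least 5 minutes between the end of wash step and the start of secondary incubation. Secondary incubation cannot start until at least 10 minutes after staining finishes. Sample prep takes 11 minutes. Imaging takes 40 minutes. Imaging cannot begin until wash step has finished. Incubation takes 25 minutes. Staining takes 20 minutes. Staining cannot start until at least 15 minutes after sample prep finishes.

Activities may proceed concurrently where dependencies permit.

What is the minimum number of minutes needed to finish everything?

101

Incubation can start immediately at minute 0; it finishes at minute 25.
Sample prep has no prerequisites, so it starts at minute 0 and finishes at minute 11.
Staining cannot begin until sample prep (finishes minute 11, plus 15-minute gap → minute 26). It runs from minute 26 to 26 + 20 = minute 46.
After sample prep (finishes minute 11), wash step can start at minute 11 and finishes at minute 61.
After wash step (finishes minute 61), imaging can start at minute 61 and finishes at minute 101.
Secondary incubation cannot start until wash step (finishes minute 61, plus 5-minute gap → minute 66); staining (finishes minute 46, plus 10-minute gap → minute 56). The controlling bound is minute 66, so secondary incubation finishes at 66 + 10 = minute 76.
All tasks are finished once the last one completes. Finish times: Sample prep at 11, Incubation at 25, Wash step at 61, Staining at 46, Secondary incubation at 76, Imaging at 101. The latest is minute 101.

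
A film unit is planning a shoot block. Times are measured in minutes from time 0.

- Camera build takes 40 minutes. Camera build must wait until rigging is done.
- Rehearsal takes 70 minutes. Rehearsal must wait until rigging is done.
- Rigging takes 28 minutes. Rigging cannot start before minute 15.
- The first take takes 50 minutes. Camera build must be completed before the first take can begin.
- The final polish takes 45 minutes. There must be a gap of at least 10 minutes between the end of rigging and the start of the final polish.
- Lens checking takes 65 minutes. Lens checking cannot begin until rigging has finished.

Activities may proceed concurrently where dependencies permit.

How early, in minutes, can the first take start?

After its own release at minute 15, rigging can start at minute 15 and finishes at minute 43.
Camera build waits on rigging (finishes minute 43), so it starts at minute 43 and finishes at 43 + 40 = minute 83.
The first take waits on camera build (finishes minute 83), so the earliest it can start is minute 83.

83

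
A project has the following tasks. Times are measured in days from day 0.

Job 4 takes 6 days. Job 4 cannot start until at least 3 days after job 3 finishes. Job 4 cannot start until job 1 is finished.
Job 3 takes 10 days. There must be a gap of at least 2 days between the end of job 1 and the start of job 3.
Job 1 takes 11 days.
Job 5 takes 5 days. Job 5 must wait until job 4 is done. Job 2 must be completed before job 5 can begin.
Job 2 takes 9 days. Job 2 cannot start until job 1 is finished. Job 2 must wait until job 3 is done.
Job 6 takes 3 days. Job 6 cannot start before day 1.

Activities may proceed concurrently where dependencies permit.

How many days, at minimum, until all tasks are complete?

37

Job 6 waits on its own release at day 1, so it starts at day 1 and finishes at 1 + 3 = day 4.
Job 1 has no prerequisites, so it starts at day 0 and finishes at day 11.
Job 3 waits on job 1 (finishes day 11, plus 2-day gap → day 13), so it starts at day 13 and finishes at 13 + 10 = day 23.
Job 4 has to wait for job 3 (finishes day 23, plus 3-day gap → day 26); job 1 (finishes day 11). The latest of these is day 26, so job 4 runs day 26 to 26 + 6 = day 32.
Job 2 has to wait for job 1 (finishes day 11); job 3 (finishes day 23). The latest of these is day 23, so job 2 runs day 23 to 23 + 9 = day 32.
For job 5: job 4 (finishes day 32); job 2 (finishes day 32). Taking the maximum gives a start of day 32, and it finishes at 32 + 5 = day 37.
All tasks are finished once the last one completes. Finish times: Job 1 at 11, Job 2 at 32, Job 3 at 23, Job 4 at 32, Job 5 at 37, Job 6 at 4. The latest is day 37.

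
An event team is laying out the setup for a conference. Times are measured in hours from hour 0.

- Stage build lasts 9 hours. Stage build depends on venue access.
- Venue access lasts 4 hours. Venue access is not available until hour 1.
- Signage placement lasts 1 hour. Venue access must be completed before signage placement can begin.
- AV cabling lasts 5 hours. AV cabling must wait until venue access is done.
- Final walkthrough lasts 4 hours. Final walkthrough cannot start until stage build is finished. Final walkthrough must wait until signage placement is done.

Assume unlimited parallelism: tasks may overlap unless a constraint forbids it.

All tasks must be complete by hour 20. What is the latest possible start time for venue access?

3

To finish by hour 20, final walkthrough (duration 4) must start no later than hour 16.
Stage build must finish before final walkthrough (must start by hour 16). With a 9-hour duration, stage build must start by 16 − 9 = hour 7.
To finish by hour 20, AV cabling (duration 5) must start no later than hour 15.
Since final walkthrough (must start by hour 16) depends on it, signage placement must finish by hour 16. Backing off its 1-hour duration gives a latest start of hour 15.
Venue access has several dependents: stage build (must start by hour 7); AV cabling (must start by hour 15); signage placement (must start by hour 15). The earliest of those limits is hour 7, so venue access must start by 7 − 4 = hour 3.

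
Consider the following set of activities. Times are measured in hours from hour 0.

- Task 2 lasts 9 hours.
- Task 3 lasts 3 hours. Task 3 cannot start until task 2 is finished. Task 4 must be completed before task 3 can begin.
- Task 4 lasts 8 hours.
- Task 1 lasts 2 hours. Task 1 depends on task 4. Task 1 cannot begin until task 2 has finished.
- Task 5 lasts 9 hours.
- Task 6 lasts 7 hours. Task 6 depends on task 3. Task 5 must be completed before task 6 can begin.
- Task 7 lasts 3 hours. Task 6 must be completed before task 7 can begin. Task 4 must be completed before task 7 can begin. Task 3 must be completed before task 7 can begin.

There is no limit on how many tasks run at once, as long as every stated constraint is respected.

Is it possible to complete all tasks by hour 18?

No

Task 5 can start immediately at hour 0; it finishes at hour 9.
Task 4 can start immediately at hour 0; it finishes at hour 8.
Nothing blocks task 2, so it runs from hour 0 to hour 9.
Task 3 needs all of task 2 (finishes hour 9); task 4 (finishes hour 8). That puts its earliest start at hour 9; it finishes at 9 + 3 = hour 12.
Task 6 cannot start until task 3 (finishes hour 12); task 5 (finishes hour 9). The controlling bound is hour 12, so task 6 finishes at 12 + 7 = hour 19.
For task 7: task 6 (finishes hour 19); task 4 (finishes hour 8); task 3 (finishes hour 12). Taking the maximum gives a start of hour 19, and it finishes at 19 + 3 = hour 22.
For task 1: task 4 (finishes hour 8); task 2 (finishes hour 9). Taking the maximum gives a start of hour 9, and it finishes at 9 + 2 = hour 11.
The earliest everything can be done is hour 22, which is after the deadline of 18, so it is not possible.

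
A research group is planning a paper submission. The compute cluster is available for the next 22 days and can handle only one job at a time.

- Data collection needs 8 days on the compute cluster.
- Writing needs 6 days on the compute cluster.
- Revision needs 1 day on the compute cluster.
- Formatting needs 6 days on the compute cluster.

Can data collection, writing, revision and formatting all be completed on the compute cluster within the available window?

Running back to back, the jobs need 8 + 6 + 1 + 6 = 21 days on the compute cluster.
Since 21 ≤ 22, they fit within the window.

Yes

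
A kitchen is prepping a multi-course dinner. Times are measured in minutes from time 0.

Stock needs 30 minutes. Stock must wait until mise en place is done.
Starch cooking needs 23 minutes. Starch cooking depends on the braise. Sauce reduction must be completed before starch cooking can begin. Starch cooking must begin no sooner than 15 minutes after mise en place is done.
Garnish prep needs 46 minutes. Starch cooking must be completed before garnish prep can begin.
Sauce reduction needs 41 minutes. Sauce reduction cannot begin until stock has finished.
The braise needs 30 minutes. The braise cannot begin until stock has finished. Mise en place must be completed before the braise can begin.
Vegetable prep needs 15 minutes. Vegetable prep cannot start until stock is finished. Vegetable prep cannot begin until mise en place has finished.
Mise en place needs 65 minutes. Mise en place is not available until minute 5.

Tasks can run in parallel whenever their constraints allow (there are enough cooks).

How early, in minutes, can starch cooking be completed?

164

Mise en place waits on its own release at minute 5, so it starts at minute 5 and finishes at 5 + 65 = minute 70.
Stock cannot begin until mise en place (finishes minute 70). It runs from minute 70 to 70 + 30 = minute 100.
Sauce reduction waits on stock (finishes minute 100), so it starts at minute 100 and finishes at 100 + 41 = minute 141.
The braise cannot start until stock (finishes minute 100); mise en place (finishes minute 70). The controlling bound is minute 100, so the braise finishes at 100 + 30 = minute 130.
Starch cooking has to wait for the braise (finishes minute 130); sauce reduction (finishes minute 141); mise en place (finishes minute 70, plus 15-minute gap → minute 85). The latest of these is minute 141, so starch cooking runs minute 141 to 141 + 23 = minute 164.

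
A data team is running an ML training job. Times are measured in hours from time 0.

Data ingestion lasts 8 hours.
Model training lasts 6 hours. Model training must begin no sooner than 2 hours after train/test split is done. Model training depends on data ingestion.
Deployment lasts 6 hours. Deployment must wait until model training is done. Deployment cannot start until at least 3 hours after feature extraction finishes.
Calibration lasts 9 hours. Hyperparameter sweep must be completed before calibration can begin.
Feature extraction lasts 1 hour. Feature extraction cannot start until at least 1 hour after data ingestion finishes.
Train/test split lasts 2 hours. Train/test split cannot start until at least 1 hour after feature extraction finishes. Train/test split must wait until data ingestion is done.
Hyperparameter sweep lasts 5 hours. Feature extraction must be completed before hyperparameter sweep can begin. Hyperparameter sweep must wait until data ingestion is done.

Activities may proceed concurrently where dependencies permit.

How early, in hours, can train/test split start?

Nothing blocks data ingestion, so it runs from hour 0 to hour 8.
After data ingestion (finishes hour 8, plus 1-hour gap → hour 9), feature extraction can start at hour 9 and finishes at hour 10.
Train/test split waits on feature extraction (finishes hour 10, plus 1-hour gap → hour 11); data ingestion (finishes hour 8). The latest of these is hour 11, which is the earliest train/test split can start.

11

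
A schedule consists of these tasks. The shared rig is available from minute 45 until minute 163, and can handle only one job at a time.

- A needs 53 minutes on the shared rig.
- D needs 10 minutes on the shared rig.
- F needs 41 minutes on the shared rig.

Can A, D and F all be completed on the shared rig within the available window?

Yes

The shared rig window is 163 − 45 = 118 minutes.
Running back to back, the jobs need 53 + 10 + 41 = 104 minutes on the shared rig.
Since 104 ≤ 118, they fit within the window.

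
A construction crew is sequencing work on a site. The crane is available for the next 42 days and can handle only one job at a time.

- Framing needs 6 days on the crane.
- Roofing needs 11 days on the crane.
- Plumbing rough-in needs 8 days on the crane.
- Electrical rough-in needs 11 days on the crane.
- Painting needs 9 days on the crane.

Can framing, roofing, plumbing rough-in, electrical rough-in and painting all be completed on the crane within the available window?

Running back to back, the jobs need 6 + 11 + 8 + 11 + 9 = 45 days on the crane.
Since 45 > 42, they cannot all fit.

No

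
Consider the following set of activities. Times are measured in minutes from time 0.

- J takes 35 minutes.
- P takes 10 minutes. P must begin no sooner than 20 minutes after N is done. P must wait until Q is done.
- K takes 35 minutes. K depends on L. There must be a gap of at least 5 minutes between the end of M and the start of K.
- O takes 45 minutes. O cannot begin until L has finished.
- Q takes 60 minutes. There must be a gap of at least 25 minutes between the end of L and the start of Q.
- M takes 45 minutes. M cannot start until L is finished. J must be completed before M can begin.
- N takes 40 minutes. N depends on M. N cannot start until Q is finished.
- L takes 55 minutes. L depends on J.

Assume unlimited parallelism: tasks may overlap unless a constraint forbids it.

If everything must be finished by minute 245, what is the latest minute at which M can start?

130

To finish by minute 245, K (duration 35) must start no later than minute 210.
Nothing follows P; the deadline of minute 245 is its only limit. It must start by 245 − 10 = minute 235.
Since P (must start by minute 235, minus 20-minute gap → minute 215) depends on it, N must finish by minute 215. Backing off its 40-minute duration gives a latest start of minute 175.
M feeds K (must start by minute 210, minus 5-minute gap → minute 205); N (must start by minute 175). Taking the minimum, M must finish by minute 175 and start by 175 − 45 = minute 130.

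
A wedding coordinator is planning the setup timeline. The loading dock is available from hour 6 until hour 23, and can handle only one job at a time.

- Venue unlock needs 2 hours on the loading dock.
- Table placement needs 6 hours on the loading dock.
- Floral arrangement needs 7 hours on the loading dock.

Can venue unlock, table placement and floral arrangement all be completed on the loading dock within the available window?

Yes

The loading dock window is 23 − 6 = 17 hours.
Running back to back, the jobs need 2 + 6 + 7 = 15 hours on the loading dock.
Since 15 ≤ 17, they fit within the window.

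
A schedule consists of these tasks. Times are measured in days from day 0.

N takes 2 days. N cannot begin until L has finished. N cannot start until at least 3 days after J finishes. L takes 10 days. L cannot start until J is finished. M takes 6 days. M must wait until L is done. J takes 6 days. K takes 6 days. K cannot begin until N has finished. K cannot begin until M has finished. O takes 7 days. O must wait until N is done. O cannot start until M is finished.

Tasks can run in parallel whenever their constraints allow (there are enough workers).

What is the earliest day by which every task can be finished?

Nothing blocks J, so it runs from day 0 to day 6.
L cannot begin until J (finishes day 6). It runs from day 6 to 6 + 10 = day 16.
N needs all of L (finishes day 16); J (finishes day 6, plus 3-day gap → day 9). That puts its earliest start at day 16; it finishes at 16 + 2 = day 18.
After L (finishes day 16), M can start at day 16 and finishes at day 22.
O has to wait for N (finishes day 18); M (finishes day 22). The latest of these is day 22, so O runs day 22 to 22 + 7 = day 29.
K needs all of N (finishes day 18); M (finishes day 22). That puts its earliest start at day 22; it finishes at 22 + 6 = day 28.
All tasks are finished once the last one completes. Finish times: J at 6, K at 28, L at 16, M at 22, N at 18, O at 29. The latest is day 29.

29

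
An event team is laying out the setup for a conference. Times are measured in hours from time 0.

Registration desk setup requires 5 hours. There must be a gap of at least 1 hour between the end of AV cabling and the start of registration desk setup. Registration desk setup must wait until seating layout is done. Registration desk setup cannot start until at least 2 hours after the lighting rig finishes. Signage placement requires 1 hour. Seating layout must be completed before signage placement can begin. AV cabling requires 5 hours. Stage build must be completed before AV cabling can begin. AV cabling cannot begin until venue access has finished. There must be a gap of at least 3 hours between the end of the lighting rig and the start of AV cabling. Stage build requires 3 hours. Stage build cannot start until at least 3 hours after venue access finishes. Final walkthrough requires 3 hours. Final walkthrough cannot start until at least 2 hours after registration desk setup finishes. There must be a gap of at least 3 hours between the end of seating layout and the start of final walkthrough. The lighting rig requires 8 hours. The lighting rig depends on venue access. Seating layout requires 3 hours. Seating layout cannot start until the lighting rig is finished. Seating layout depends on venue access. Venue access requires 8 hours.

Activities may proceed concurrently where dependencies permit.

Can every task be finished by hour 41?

Venue access has no prerequisites, so it starts at hour 0 and finishes at hour 8.
The lighting rig cannot begin until venue access (finishes hour 8). It runs from hour 8 to 8 + 8 = hour 16.
Seating layout needs all of the lighting rig (finishes hour 16); venue access (finishes hour 8). That puts its earliest start at hour 16; it finishes at 16 + 3 = hour 19.
After seating layout (finishes hour 19), signage placement can start at hour 19 and finishes at hour 20.
After venue access (finishes hour 8, plus 3-hour gap → hour 11), stage build can start at hour 11 and finishes at hour 14.
AV cabling has to wait for stage build (finishes hour 14); venue access (finishes hour 8); the lighting rig (finishes hour 16, plus 3-hour gap → hour 19). The latest of these is hour 19, so AV cabling runs hour 19 to 19 + 5 = hour 24.
Registration desk setup has to wait for AV cabling (finishes hour 24, plus 1-hour gap → hour 25); seating layout (finishes hour 19); the lighting rig (finishes hour 16, plus 2-hour gap → hour 18). The latest of these is hour 25, so registration desk setup runs hour 25 to 25 + 5 = hour 30.
Final walkthrough has to wait for registration desk setup (finishes hour 30, plus 2-hour gap → hour 32); seating layout (finishes hour 19, plus 3-hour gap → hour 22). The latest of these is hour 32, so final walkthrough runs hour 32 to 32 + 3 = hour 35.
Every task is finished by hour 35, which is no later than the deadline of 41, so the schedule is feasible.

Yes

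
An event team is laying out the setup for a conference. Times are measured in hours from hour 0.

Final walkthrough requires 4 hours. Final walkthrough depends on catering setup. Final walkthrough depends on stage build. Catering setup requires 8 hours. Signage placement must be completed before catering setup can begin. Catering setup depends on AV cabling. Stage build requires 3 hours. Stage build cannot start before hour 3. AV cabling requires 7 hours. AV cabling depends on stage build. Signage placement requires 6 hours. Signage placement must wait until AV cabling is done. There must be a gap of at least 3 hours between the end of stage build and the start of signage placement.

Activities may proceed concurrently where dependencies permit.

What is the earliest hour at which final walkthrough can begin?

27

Stage build waits on its own release at hour 3, so it starts at hour 3 and finishes at 3 + 3 = hour 6.
AV cabling waits on stage build (finishes hour 6), so it starts at hour 6 and finishes at 6 + 7 = hour 13.
Signage placement needs all of AV cabling (finishes hour 13); stage build (finishes hour 6, plus 3-hour gap → hour 9). That puts its earliest start at hour 13; it finishes at 13 + 6 = hour 19.
Catering setup needs all of signage placement (finishes hour 19); AV cabling (finishes hour 13). That puts its earliest start at hour 19; it finishes at 19 + 8 = hour 27.
Final walkthrough waits on catering setup (finishes hour 27); stage build (finishes hour 6). The latest of these is hour 27, which is the earliest final walkthrough can start.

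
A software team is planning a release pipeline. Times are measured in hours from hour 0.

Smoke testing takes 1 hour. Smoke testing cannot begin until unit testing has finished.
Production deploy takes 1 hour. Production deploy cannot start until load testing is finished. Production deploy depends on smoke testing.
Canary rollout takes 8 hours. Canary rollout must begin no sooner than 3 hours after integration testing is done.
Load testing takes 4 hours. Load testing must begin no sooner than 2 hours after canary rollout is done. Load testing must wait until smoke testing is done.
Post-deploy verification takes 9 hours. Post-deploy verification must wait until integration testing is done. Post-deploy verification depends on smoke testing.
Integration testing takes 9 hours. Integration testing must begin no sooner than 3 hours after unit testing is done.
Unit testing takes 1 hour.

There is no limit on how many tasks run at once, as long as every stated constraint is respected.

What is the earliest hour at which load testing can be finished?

30

Unit testing can start immediately at hour 0; it finishes at hour 1.
After unit testing (finishes hour 1), smoke testing can start at hour 1 and finishes at hour 2.
Integration testing cannot begin until unit testing (finishes hour 1, plus 3-hour gap → hour 4). It runs from hour 4 to 4 + 9 = hour 13.
After integration testing (finishes hour 13, plus 3-hour gap → hour 16), canary rollout can start at hour 16 and finishes at hour 24.
Load testing cannot start until canary rollout (finishes hour 24, plus 2-hour gap → hour 26); smoke testing (finishes hour 2). The controlling bound is hour 26, so load testing finishes at 26 + 4 = hour 30.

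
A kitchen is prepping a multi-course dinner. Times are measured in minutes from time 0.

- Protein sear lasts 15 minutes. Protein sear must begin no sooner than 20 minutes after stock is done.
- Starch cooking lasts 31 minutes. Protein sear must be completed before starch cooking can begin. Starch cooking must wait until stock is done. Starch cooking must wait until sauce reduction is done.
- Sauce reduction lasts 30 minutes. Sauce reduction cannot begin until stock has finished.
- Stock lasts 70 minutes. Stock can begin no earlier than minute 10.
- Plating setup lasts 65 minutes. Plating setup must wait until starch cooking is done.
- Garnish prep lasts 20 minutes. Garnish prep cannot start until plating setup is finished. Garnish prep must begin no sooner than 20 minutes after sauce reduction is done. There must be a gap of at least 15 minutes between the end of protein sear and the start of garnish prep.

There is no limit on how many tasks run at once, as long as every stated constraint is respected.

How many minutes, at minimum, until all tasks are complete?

231

After its own release at minute 10, stock can start at minute 10 and finishes at minute 80.
After stock (finishes minute 80), sauce reduction can start at minute 80 and finishes at minute 110.
After stock (finishes minute 80, plus 20-minute gap → minute 100), protein sear can start at minute 100 and finishes at minute 115.
Starch cooking has to wait for protein sear (finishes minute 115); stock (finishes minute 80); sauce reduction (finishes minute 110). The latest of these is minute 115, so starch cooking runs minute 115 to 115 + 31 = minute 146.
Plating setup cannot begin until starch cooking (finishes minute 146). It runs from minute 146 to 146 + 65 = minute 211.
Garnish prep cannot start until plating setup (finishes minute 211); sauce reduction (finishes minute 110, plus 20-minute gap → minute 130); protein sear (finishes minute 115, plus 15-minute gap → minute 130). The controlling bound is minute 211, so garnish prep finishes at 211 + 20 = minute 231.
All tasks are finished once the last one completes. Finish times: Stock at 80, Protein sear at 115, Sauce reduction at 110, Starch cooking at 146, Plating setup at 211, Garnish prep at 231. The latest is minute 231.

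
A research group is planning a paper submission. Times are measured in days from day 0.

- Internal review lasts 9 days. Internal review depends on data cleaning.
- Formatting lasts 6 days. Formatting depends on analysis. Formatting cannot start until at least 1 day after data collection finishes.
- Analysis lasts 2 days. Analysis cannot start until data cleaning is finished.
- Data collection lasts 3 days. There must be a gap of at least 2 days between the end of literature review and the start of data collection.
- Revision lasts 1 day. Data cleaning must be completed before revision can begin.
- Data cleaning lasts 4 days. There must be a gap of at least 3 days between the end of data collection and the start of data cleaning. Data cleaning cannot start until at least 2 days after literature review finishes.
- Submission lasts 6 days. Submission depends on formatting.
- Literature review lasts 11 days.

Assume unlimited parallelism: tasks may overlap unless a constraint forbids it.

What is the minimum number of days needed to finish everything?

37

Nothing blocks literature review, so it runs from day 0 to day 11.
After literature review (finishes day 11, plus 2-day gap → day 13), data collection can start at day 13 and finishes at day 16.
Data cleaning cannot start until data collection (finishes day 16, plus 3-day gap → day 19); literature review (finishes day 11, plus 2-day gap → day 13). The controlling bound is day 19, so data cleaning finishes at 19 + 4 = day 23.
Revision waits on data cleaning (finishes day 23), so it starts at day 23 and finishes at 23 + 1 = day 24.
Internal review waits on data cleaning (finishes day 23), so it starts at day 23 and finishes at 23 + 9 = day 32.
Analysis cannot begin until data cleaning (finishes day 23). It runs from day 23 to 23 + 2 = day 25.
Formatting cannot start until analysis (finishes day 25); data collection (finishes day 16, plus 1-day gap → day 17). The controlling bound is day 25, so formatting finishes at 25 + 6 = day 31.
After formatting (finishes day 31), submission can start at day 31 and finishes at day 37.
All tasks are finished once the last one completes. Finish times: Literature review at 11, Data collection at 16, Data cleaning at 23, Analysis at 25, Internal review at 32, Revision at 24, Formatting at 31, Submission at 37. The latest is day 37.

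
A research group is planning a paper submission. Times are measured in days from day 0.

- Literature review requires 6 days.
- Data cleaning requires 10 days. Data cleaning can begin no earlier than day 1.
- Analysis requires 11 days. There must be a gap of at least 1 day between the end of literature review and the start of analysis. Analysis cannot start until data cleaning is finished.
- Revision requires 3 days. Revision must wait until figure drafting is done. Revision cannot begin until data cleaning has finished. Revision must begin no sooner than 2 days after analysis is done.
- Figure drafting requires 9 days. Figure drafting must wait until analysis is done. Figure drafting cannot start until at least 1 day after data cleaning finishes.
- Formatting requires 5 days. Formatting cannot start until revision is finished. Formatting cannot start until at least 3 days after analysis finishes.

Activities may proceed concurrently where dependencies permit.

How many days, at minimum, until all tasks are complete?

Data cleaning waits on its own release at day 1, so it starts at day 1 and finishes at 1 + 10 = day 11.
Literature review can start immediately at day 0; it finishes at day 6.
Analysis needs all of literature review (finishes day 6, plus 1-day gap → day 7); data cleaning (finishes day 11). That puts its earliest start at day 11; it finishes at 11 + 11 = day 22.
Figure drafting needs all of analysis (finishes day 22); data cleaning (finishes day 11, plus 1-day gap → day 12). That puts its earliest start at day 22; it finishes at 22 + 9 = day 31.
For revision: figure drafting (finishes day 31); data cleaning (finishes day 11); analysis (finishes day 22, plus 2-day gap → day 24). Taking the maximum gives a start of day 31, and it finishes at 31 + 3 = day 34.
Formatting cannot start until revision (finishes day 34); analysis (finishes day 22, plus 3-day gap → day 25). The controlling bound is day 34, so formatting finishes at 34 + 5 = day 39.
All tasks are finished once the last one completes. Finish times: Literature review at 6, Data cleaning at 11, Analysis at 22, Figure drafting at 31, Revision at 34, Formatting at 39. The latest is day 39.

39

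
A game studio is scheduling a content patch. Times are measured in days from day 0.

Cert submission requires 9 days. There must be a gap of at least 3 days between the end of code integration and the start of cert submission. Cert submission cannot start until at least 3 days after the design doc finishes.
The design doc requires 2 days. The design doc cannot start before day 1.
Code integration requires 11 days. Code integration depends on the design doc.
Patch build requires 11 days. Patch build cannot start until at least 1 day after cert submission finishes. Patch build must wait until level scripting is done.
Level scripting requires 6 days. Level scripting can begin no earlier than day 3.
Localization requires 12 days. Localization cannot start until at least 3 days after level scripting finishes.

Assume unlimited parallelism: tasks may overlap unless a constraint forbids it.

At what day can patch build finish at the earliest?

38

Level scripting cannot begin until its own release at day 3. It runs from day 3 to 3 + 6 = day 9.
After its own release at day 1, the design doc can start at day 1 and finishes at day 3.
Code integration cannot begin until the design doc (finishes day 3). It runs from day 3 to 3 + 11 = day 14.
For cert submission: code integration (finishes day 14, plus 3-day gap → day 17); the design doc (finishes day 3, plus 3-day gap → day 6). Taking the maximum gives a start of day 17, and it finishes at 17 + 9 = day 26.
Patch build needs all of cert submission (finishes day 26, plus 1-day gap → day 27); level scripting (finishes day 9). That puts its earliest start at day 27; it finishes at 27 + 11 = day 38.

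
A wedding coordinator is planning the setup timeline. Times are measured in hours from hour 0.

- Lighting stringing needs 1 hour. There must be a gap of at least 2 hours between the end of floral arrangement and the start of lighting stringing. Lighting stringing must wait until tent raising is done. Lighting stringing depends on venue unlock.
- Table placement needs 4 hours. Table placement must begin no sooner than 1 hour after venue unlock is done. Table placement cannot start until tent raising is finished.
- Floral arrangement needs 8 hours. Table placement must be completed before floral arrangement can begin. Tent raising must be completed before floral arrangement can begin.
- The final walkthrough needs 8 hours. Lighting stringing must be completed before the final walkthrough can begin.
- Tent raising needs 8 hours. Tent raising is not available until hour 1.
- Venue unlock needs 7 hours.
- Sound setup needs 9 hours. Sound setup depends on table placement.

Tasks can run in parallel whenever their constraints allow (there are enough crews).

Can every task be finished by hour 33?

After its own release at hour 1, tent raising can start at hour 1 and finishes at hour 9.
Venue unlock has no prerequisites, so it starts at hour 0 and finishes at hour 7.
Table placement has to wait for venue unlock (finishes hour 7, plus 1-hour gap → hour 8); tent raising (finishes hour 9). The latest of these is hour 9, so table placement runs hour 9 to 9 + 4 = hour 13.
After table placement (finishes hour 13), sound setup can start at hour 13 and finishes at hour 22.
Floral arrangement needs all of table placement (finishes hour 13); tent raising (finishes hour 9). That puts its earliest start at hour 13; it finishes at 13 + 8 = hour 21.
Lighting stringing has to wait for floral arrangement (finishes hour 21, plus 2-hour gap → hour 23); tent raising (finishes hour 9); venue unlock (finishes hour 7). The latest of these is hour 23, so lighting stringing runs hour 23 to 23 + 1 = hour 24.
The final walkthrough waits on lighting stringing (finishes hour 24), so it starts at hour 24 and finishes at 24 + 8 = hour 32.
Every task is finished by hour 32, which is no later than the deadline of 33, so the schedule is feasible.

Yes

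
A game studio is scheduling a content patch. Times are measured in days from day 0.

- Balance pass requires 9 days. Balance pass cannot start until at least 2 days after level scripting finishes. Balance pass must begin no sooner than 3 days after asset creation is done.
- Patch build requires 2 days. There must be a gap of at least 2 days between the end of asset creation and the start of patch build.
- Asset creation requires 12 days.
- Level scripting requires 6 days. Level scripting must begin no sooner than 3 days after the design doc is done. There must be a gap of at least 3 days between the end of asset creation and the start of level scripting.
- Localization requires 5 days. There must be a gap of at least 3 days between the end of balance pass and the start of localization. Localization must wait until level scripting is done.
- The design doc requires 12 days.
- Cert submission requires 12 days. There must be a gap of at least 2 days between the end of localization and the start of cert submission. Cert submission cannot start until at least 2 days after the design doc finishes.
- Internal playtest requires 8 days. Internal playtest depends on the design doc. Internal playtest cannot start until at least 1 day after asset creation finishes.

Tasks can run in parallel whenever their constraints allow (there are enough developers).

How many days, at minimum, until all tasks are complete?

Asset creation has no prerequisites, so it starts at day 0 and finishes at day 12.
Patch build waits on asset creation (finishes day 12, plus 2-day gap → day 14), so it starts at day 14 and finishes at 14 + 2 = day 16.
The design doc can start immediately at day 0; it finishes at day 12.
For internal playtest: the design doc (finishes day 12); asset creation (finishes day 12, plus 1-day gap → day 13). Taking the maximum gives a start of day 13, and it finishes at 13 + 8 = day 21.
Level scripting cannot start until the design doc (finishes day 12, plus 3-day gap → day 15); asset creation (finishes day 12, plus 3-day gap → day 15). The controlling bound is day 15, so level scripting finishes at 15 + 6 = day 21.
Balance pass cannot start until level scripting (finishes day 21, plus 2-day gap → day 23); asset creation (finishes day 12, plus 3-day gap → day 15). The controlling bound is day 23, so balance pass finishes at 23 + 9 = day 32.
Localization cannot start until balance pass (finishes day 32, plus 3-day gap → day 35); level scripting (finishes day 21). The controlling bound is day 35, so localization finishes at 35 + 5 = day 40.
Cert submission cannot start until localization (finishes day 40, plus 2-day gap → day 42); the design doc (finishes day 12, plus 2-day gap → day 14). The controlling bound is day 42, so cert submission finishes at 42 + 12 = day 54.
All tasks are finished once the last one completes. Finish times: The design doc at 12, Asset creation at 12, Level scripting at 21, Internal playtest at 21, Balance pass at 32, Localization at 40, Cert submission at 54, Patch build at 16. The latest is day 54.

54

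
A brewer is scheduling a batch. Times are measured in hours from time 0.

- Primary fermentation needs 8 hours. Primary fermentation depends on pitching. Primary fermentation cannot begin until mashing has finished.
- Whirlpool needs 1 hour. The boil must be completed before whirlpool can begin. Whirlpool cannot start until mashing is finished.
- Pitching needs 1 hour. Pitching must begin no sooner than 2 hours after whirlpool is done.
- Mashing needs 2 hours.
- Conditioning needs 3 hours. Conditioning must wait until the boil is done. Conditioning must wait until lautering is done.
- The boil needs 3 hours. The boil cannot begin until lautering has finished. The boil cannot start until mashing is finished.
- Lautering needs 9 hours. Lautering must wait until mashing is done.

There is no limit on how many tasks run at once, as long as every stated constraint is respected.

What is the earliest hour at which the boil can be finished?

14

Mashing can start immediately at hour 0; it finishes at hour 2.
Lautering cannot begin until mashing (finishes hour 2). It runs from hour 2 to 2 + 9 = hour 11.
The boil needs all of lautering (finishes hour 11); mashing (finishes hour 2). That puts its earliest start at hour 11; it finishes at 11 + 3 = hour 14.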